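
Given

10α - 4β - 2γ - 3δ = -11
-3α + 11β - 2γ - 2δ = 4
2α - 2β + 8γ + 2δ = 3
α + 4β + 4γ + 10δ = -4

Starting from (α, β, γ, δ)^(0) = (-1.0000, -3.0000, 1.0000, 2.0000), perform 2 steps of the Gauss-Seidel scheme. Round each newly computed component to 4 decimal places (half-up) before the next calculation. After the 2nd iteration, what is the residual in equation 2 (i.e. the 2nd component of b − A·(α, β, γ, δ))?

Iteration 1:
  α = (-11 - (-4)·-3.0000 - (-2)·1.0000 - (-3)·2.0000) / (10) = -1.5000
  β = (4 - (-3)·-1.5000 - (-2)·1.0000 - (-2)·2.0000) / (11) = 0.5000
  γ = (3 - (2)·-1.5000 - (-2)·0.5000 - (2)·2.0000) / (8) = 0.3750
  δ = (-4 - (1)·-1.5000 - (4)·0.5000 - (4)·0.3750) / (10) = -0.6000
Iteration 2:
  α = (-11 - (-4)·0.5000 - (-2)·0.3750 - (-3)·-0.6000) / (10) = -1.0050
  β = (4 - (-3)·-1.0050 - (-2)·0.3750 - (-2)·-0.6000) / (11) = 0.0486
  γ = (3 - (2)·-1.0050 - (-2)·0.0486 - (2)·-0.6000) / (8) = 0.7884
  δ = (-4 - (1)·-1.0050 - (4)·0.0486 - (4)·0.7884) / (10) = -0.6343
Residual b − A·x = (-1.0817, 0.7586, 0.0686, 0.0000)

0.7586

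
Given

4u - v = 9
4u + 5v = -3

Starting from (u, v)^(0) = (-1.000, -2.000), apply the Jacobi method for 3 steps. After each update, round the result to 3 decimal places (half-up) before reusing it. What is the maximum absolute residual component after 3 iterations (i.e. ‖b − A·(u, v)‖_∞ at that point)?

2.200

Iteration 1:
  u = (9 - (-1)·-2.000) / (4) = 1.750
  v = (-3 - (4)·-1.000) / (5) = 0.200
Iteration 2:
  u = (9 - (-1)·0.200) / (4) = 2.300
  v = (-3 - (4)·1.750) / (5) = -2.000
Iteration 3:
  u = (9 - (-1)·-2.000) / (4) = 1.750
  v = (-3 - (4)·2.300) / (5) = -2.440
Residual b − A·x = (-0.440, 2.200); ∞-norm = 2.200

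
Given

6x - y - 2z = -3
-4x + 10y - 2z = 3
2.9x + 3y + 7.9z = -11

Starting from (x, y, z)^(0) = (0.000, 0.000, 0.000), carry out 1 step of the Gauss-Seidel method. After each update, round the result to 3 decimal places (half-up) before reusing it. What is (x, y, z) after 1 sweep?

(-0.500, 0.100, -1.247)

Iteration 1:
  x = (-3 - (-1)·0.000 - (-2)·0.000) / (6) = -0.500
  y = (3 - (-4)·-0.500 - (-2)·0.000) / (10) = 0.100
  z = (-11 - (2.9)·-0.500 - (3)·0.100) / (7.9) = -1.247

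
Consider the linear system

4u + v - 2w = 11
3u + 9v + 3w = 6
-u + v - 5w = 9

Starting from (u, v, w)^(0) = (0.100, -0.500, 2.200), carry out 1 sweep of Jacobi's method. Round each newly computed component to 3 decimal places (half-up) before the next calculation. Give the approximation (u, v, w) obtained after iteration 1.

(3.975, -0.100, -1.920)

Iteration 1:
  u = (11 - (1)·-0.500 - (-2)·2.200) / (4) = 3.975
  v = (6 - (3)·0.100 - (3)·2.200) / (9) = -0.100
  w = (9 - (-1)·0.100 - (1)·-0.500) / (-5) = -1.920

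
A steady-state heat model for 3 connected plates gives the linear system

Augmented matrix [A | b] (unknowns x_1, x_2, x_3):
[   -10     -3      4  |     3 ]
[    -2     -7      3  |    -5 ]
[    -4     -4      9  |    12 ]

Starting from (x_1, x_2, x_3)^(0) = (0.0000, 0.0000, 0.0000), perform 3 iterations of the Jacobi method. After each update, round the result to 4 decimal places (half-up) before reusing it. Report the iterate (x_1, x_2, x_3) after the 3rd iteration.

Iteration 1:
  x_1 = (3 - (-3)·0.0000 - (4)·0.0000) / (-10) = -0.3000
  x_2 = (-5 - (-2)·0.0000 - (3)·0.0000) / (-7) = 0.7143
  x_3 = (12 - (-4)·0.0000 - (-4)·0.0000) / (9) = 1.3333
Iteration 2:
  x_1 = (3 - (-3)·0.7143 - (4)·1.3333) / (-10) = 0.0190
  x_2 = (-5 - (-2)·-0.3000 - (3)·1.3333) / (-7) = 1.3714
  x_3 = (12 - (-4)·-0.3000 - (-4)·0.7143) / (9) = 1.5175
Iteration 3:
  x_1 = (3 - (-3)·1.3714 - (4)·1.5175) / (-10) = -0.1044
  x_2 = (-5 - (-2)·0.0190 - (3)·1.5175) / (-7) = 1.3592
  x_3 = (12 - (-4)·0.0190 - (-4)·1.3714) / (9) = 1.9513

(-0.1044, 1.3592, 1.9513)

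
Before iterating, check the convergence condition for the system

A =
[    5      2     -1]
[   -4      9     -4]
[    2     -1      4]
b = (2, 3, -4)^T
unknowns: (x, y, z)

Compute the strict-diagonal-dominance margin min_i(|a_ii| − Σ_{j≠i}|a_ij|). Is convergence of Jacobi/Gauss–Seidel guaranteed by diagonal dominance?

row 1: |5| − (2+1) = 2
row 2: |9| − (4+4) = 1
row 3: |4| − (2+1) = 1
minimum over rows = 1 → strictly diagonally dominant (convergence guaranteed)

1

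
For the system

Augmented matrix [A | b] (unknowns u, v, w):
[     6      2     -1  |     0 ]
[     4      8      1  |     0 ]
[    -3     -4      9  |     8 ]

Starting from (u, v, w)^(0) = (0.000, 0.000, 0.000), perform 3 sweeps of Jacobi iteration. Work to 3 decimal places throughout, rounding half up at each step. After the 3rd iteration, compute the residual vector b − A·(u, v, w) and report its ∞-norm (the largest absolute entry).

Iteration 1:
  u = (0 - (2)·0.000 - (-1)·0.000) / (6) = 0.000
  v = (0 - (4)·0.000 - (1)·0.000) / (8) = 0.000
  w = (8 - (-3)·0.000 - (-4)·0.000) / (9) = 0.889
Iteration 2:
  u = (0 - (2)·0.000 - (-1)·0.889) / (6) = 0.148
  v = (0 - (4)·0.000 - (1)·0.889) / (8) = -0.111
  w = (8 - (-3)·0.000 - (-4)·0.000) / (9) = 0.889
Iteration 3:
  u = (0 - (2)·-0.111 - (-1)·0.889) / (6) = 0.185
  v = (0 - (4)·0.148 - (1)·0.889) / (8) = -0.185
  w = (8 - (-3)·0.148 - (-4)·-0.111) / (9) = 0.889
Residual b − A·x = (0.149, -0.149, -0.186); ∞-norm = 0.186

0.186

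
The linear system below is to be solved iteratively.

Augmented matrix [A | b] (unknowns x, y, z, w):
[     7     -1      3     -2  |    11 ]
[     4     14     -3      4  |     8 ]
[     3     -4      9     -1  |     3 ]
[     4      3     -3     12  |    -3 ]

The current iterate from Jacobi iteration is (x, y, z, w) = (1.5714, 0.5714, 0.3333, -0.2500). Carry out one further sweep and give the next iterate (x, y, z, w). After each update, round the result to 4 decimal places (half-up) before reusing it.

One sweep:
  x = (11 - (-1)·0.5714 - (3)·0.3333 - (-2)·-0.2500) / (7) = 1.4388
  y = (8 - (4)·1.5714 - (-3)·0.3333 - (4)·-0.2500) / (14) = 0.2653
  z = (3 - (3)·1.5714 - (-4)·0.5714 - (-1)·-0.2500) / (9) = 0.0357
  w = (-3 - (4)·1.5714 - (3)·0.5714 - (-3)·0.3333) / (12) = -0.8333

(1.4388, 0.2653, 0.0357, -0.8333)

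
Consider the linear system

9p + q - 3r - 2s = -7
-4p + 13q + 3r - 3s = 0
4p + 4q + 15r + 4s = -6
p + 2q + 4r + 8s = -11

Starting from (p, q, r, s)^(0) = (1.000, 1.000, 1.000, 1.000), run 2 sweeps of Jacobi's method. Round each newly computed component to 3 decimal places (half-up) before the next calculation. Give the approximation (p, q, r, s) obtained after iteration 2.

(-1.712, -0.345, 0.207, -0.810)

Iteration 1:
  p = (-7 - (1)·1.000 - (-3)·1.000 - (-2)·1.000) / (9) = -0.333
  q = (0 - (-4)·1.000 - (3)·1.000 - (-3)·1.000) / (13) = 0.308
  r = (-6 - (4)·1.000 - (4)·1.000 - (4)·1.000) / (15) = -1.200
  s = (-11 - (1)·1.000 - (2)·1.000 - (4)·1.000) / (8) = -2.250
Iteration 2:
  p = (-7 - (1)·0.308 - (-3)·-1.200 - (-2)·-2.250) / (9) = -1.712
  q = (0 - (-4)·-0.333 - (3)·-1.200 - (-3)·-2.250) / (13) = -0.345
  r = (-6 - (4)·-0.333 - (4)·0.308 - (4)·-2.250) / (15) = 0.207
  s = (-11 - (1)·-0.333 - (2)·0.308 - (4)·-1.200) / (8) = -0.810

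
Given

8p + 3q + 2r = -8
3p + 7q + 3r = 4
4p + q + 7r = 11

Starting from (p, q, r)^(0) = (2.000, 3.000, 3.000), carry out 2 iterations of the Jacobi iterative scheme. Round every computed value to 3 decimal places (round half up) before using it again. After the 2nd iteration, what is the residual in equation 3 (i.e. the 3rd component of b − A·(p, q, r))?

-13.233

Iteration 1:
  p = (-8 - (3)·3.000 - (2)·3.000) / (8) = -2.875
  q = (4 - (3)·2.000 - (3)·3.000) / (7) = -1.571
  r = (11 - (4)·2.000 - (1)·3.000) / (7) = 0.000
Iteration 2:
  p = (-8 - (3)·-1.571 - (2)·0.000) / (8) = -0.411
  q = (4 - (3)·-2.875 - (3)·0.000) / (7) = 1.804
  r = (11 - (4)·-2.875 - (1)·-1.571) / (7) = 3.439
Residual b − A·x = (-17.002, -17.712, -13.233)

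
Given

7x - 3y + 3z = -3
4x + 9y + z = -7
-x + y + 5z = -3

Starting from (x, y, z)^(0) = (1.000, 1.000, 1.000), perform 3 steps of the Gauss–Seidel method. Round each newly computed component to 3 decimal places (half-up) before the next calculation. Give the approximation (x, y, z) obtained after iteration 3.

Iteration 1:
  x = (-3 - (-3)·1.000 - (3)·1.000) / (7) = -0.429
  y = (-7 - (4)·-0.429 - (1)·1.000) / (9) = -0.698
  z = (-3 - (-1)·-0.429 - (1)·-0.698) / (5) = -0.546
Iteration 2:
  x = (-3 - (-3)·-0.698 - (3)·-0.546) / (7) = -0.494
  y = (-7 - (4)·-0.494 - (1)·-0.546) / (9) = -0.498
  z = (-3 - (-1)·-0.494 - (1)·-0.498) / (5) = -0.599
Iteration 3:
  x = (-3 - (-3)·-0.498 - (3)·-0.599) / (7) = -0.385
  y = (-7 - (4)·-0.385 - (1)·-0.599) / (9) = -0.540
  z = (-3 - (-1)·-0.385 - (1)·-0.540) / (5) = -0.569

(-0.385, -0.540, -0.569)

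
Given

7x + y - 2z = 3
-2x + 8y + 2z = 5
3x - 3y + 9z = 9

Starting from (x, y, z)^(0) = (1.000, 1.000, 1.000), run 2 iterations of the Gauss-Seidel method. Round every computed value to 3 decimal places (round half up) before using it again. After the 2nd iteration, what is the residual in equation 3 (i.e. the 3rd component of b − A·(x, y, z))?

-0.003

Iteration 1:
  x = (3 - (1)·1.000 - (-2)·1.000) / (7) = 0.571
  y = (5 - (-2)·0.571 - (2)·1.000) / (8) = 0.518
  z = (9 - (3)·0.571 - (-3)·0.518) / (9) = 0.982
Iteration 2:
  x = (3 - (1)·0.518 - (-2)·0.982) / (7) = 0.635
  y = (5 - (-2)·0.635 - (2)·0.982) / (8) = 0.538
  z = (9 - (3)·0.635 - (-3)·0.538) / (9) = 0.968
Residual b − A·x = (-0.047, 0.030, -0.003)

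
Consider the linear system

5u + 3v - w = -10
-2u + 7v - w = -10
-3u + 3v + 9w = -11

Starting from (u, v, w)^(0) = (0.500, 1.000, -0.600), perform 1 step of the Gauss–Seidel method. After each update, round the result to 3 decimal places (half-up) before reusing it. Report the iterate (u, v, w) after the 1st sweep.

Iteration 1:
  u = (-10 - (3)·1.000 - (-1)·-0.600) / (5) = -2.720
  v = (-10 - (-2)·-2.720 - (-1)·-0.600) / (7) = -2.291
  w = (-11 - (-3)·-2.720 - (3)·-2.291) / (9) = -1.365

(-2.720, -2.291, -1.365)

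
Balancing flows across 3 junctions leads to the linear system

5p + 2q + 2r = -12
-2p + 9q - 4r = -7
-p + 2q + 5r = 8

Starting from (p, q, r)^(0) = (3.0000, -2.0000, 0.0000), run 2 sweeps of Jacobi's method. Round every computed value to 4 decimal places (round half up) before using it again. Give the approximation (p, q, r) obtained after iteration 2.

(-3.5556, 0.2000, 1.3244)

Iteration 1:
  p = (-12 - (2)·-2.0000 - (2)·0.0000) / (5) = -1.6000
  q = (-7 - (-2)·3.0000 - (-4)·0.0000) / (9) = -0.1111
  r = (8 - (-1)·3.0000 - (2)·-2.0000) / (5) = 3.0000
Iteration 2:
  p = (-12 - (2)·-0.1111 - (2)·3.0000) / (5) = -3.5556
  q = (-7 - (-2)·-1.6000 - (-4)·3.0000) / (9) = 0.2000
  r = (8 - (-1)·-1.6000 - (2)·-0.1111) / (5) = 1.3244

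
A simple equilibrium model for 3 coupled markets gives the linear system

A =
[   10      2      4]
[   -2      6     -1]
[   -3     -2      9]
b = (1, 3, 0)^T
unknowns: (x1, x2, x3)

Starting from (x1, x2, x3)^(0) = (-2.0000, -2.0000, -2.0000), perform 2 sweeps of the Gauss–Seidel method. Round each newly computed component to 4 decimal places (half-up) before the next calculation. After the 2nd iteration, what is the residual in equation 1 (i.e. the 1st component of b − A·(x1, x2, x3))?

Iteration 1:
  x1 = (1 - (2)·-2.0000 - (4)·-2.0000) / (10) = 1.3000
  x2 = (3 - (-2)·1.3000 - (-1)·-2.0000) / (6) = 0.6000
  x3 = (0 - (-3)·1.3000 - (-2)·0.6000) / (9) = 0.5667
Iteration 2:
  x1 = (1 - (2)·0.6000 - (4)·0.5667) / (10) = -0.2467
  x2 = (3 - (-2)·-0.2467 - (-1)·0.5667) / (6) = 0.5122
  x3 = (0 - (-3)·-0.2467 - (-2)·0.5122) / (9) = 0.0316
Residual b − A·x = (2.3162, -0.5350, -0.0001)

2.3162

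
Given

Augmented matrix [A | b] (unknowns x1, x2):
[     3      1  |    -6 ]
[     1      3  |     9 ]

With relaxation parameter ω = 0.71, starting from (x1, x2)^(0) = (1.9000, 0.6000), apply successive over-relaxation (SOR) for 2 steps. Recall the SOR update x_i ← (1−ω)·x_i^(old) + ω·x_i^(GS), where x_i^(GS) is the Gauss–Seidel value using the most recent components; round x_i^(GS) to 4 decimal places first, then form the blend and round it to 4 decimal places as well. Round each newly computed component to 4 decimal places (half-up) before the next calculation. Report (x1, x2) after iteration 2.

(-2.3151, 3.4155)

Iteration 1:
  x1: GS value = (-6 - (1)·0.6000) / (3) = -2.2000;  x1 ← (1−ω)·1.9000 + ω·-2.2000 = -1.0110
  x2: GS value = (9 - (1)·-1.0110) / (3) = 3.3370;  x2 ← (1−ω)·0.6000 + ω·3.3370 = 2.5433
Iteration 2:
  x1: GS value = (-6 - (1)·2.5433) / (3) = -2.8478;  x1 ← (1−ω)·-1.0110 + ω·-2.8478 = -2.3151
  x2: GS value = (9 - (1)·-2.3151) / (3) = 3.7717;  x2 ← (1−ω)·2.5433 + ω·3.7717 = 3.4155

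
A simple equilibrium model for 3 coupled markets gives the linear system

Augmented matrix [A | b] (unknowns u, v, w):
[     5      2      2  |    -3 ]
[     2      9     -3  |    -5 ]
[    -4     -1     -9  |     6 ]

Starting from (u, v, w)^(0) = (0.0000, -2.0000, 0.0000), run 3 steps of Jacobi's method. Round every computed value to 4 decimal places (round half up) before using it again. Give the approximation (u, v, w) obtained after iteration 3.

Iteration 1:
  u = (-3 - (2)·-2.0000 - (2)·0.0000) / (5) = 0.2000
  v = (-5 - (2)·0.0000 - (-3)·0.0000) / (9) = -0.5556
  w = (6 - (-4)·0.0000 - (-1)·-2.0000) / (-9) = -0.4444
Iteration 2:
  u = (-3 - (2)·-0.5556 - (2)·-0.4444) / (5) = -0.2000
  v = (-5 - (2)·0.2000 - (-3)·-0.4444) / (9) = -0.7481
  w = (6 - (-4)·0.2000 - (-1)·-0.5556) / (-9) = -0.6938
Iteration 3:
  u = (-3 - (2)·-0.7481 - (2)·-0.6938) / (5) = -0.0232
  v = (-5 - (2)·-0.2000 - (-3)·-0.6938) / (9) = -0.7424
  w = (6 - (-4)·-0.2000 - (-1)·-0.7481) / (-9) = -0.4947

(-0.0232, -0.7424, -0.4947)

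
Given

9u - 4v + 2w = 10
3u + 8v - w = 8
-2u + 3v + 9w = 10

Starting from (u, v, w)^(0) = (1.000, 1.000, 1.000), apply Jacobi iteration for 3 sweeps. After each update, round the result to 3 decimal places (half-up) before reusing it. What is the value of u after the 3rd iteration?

Iteration 1:
  u = (10 - (-4)·1.000 - (2)·1.000) / (9) = 1.333
  v = (8 - (3)·1.000 - (-1)·1.000) / (8) = 0.750
  w = (10 - (-2)·1.000 - (3)·1.000) / (9) = 1.000
Iteration 2:
  u = (10 - (-4)·0.750 - (2)·1.000) / (9) = 1.222
  v = (8 - (3)·1.333 - (-1)·1.000) / (8) = 0.625
  w = (10 - (-2)·1.333 - (3)·0.750) / (9) = 1.157
Iteration 3:
  u = (10 - (-4)·0.625 - (2)·1.157) / (9) = 1.132
  v = (8 - (3)·1.222 - (-1)·1.157) / (8) = 0.686
  w = (10 - (-2)·1.222 - (3)·0.625) / (9) = 1.174

1.132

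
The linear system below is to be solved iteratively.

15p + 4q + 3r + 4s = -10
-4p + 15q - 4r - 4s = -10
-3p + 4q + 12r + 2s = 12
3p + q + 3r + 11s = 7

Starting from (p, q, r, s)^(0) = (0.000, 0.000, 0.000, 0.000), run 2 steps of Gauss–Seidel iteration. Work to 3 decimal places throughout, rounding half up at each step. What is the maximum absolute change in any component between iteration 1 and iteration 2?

Iteration 1:
  p = (-10 - (4)·0.000 - (3)·0.000 - (4)·0.000) / (15) = -0.667
  q = (-10 - (-4)·-0.667 - (-4)·0.000 - (-4)·0.000) / (15) = -0.845
  r = (12 - (-3)·-0.667 - (4)·-0.845 - (2)·0.000) / (12) = 1.115
  s = (7 - (3)·-0.667 - (1)·-0.845 - (3)·1.115) / (11) = 0.591
Iteration 2:
  p = (-10 - (4)·-0.845 - (3)·1.115 - (4)·0.591) / (15) = -0.822
  q = (-10 - (-4)·-0.822 - (-4)·1.115 - (-4)·0.591) / (15) = -0.431
  r = (12 - (-3)·-0.822 - (4)·-0.431 - (2)·0.591) / (12) = 0.840
  s = (7 - (3)·-0.822 - (1)·-0.431 - (3)·0.840) / (11) = 0.671
Change: (-0.155, 0.414, -0.275, 0.080) → max |·| = 0.414

0.414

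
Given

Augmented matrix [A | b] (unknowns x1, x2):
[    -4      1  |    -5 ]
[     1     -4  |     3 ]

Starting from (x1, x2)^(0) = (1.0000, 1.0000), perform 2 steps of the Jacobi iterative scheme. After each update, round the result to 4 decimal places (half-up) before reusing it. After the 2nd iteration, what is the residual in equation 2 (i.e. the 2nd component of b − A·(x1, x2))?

0.3750

Iteration 1:
  x1 = (-5 - (1)·1.0000) / (-4) = 1.5000
  x2 = (3 - (1)·1.0000) / (-4) = -0.5000
Iteration 2:
  x1 = (-5 - (1)·-0.5000) / (-4) = 1.1250
  x2 = (3 - (1)·1.5000) / (-4) = -0.3750
Residual b − A·x = (-0.1250, 0.3750)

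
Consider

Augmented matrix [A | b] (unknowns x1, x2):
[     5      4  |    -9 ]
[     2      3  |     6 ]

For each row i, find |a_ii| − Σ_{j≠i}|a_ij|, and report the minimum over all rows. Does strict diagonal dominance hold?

1

row 1: |5| − (4) = 1
row 2: |3| − (2) = 1
minimum over rows = 1 → strictly diagonally dominant (convergence guaranteed)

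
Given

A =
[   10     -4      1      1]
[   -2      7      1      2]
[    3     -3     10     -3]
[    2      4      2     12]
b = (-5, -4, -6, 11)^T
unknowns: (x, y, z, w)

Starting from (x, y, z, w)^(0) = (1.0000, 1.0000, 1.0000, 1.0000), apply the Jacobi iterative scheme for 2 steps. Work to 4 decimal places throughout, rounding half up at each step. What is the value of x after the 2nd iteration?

Iteration 1:
  x = (-5 - (-4)·1.0000 - (1)·1.0000 - (1)·1.0000) / (10) = -0.3000
  y = (-4 - (-2)·1.0000 - (1)·1.0000 - (2)·1.0000) / (7) = -0.7143
  z = (-6 - (3)·1.0000 - (-3)·1.0000 - (-3)·1.0000) / (10) = -0.3000
  w = (11 - (2)·1.0000 - (4)·1.0000 - (2)·1.0000) / (12) = 0.2500
Iteration 2:
  x = (-5 - (-4)·-0.7143 - (1)·-0.3000 - (1)·0.2500) / (10) = -0.7807
  y = (-4 - (-2)·-0.3000 - (1)·-0.3000 - (2)·0.2500) / (7) = -0.6857
  z = (-6 - (3)·-0.3000 - (-3)·-0.7143 - (-3)·0.2500) / (10) = -0.6493
  w = (11 - (2)·-0.3000 - (4)·-0.7143 - (2)·-0.3000) / (12) = 1.2548

-0.7807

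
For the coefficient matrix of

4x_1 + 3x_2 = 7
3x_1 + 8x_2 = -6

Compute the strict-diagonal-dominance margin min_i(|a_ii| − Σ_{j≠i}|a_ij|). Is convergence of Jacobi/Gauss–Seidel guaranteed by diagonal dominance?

1

row 1: |4| − (3) = 1
row 2: |8| − (3) = 5
minimum over rows = 1 → strictly diagonally dominant (convergence guaranteed)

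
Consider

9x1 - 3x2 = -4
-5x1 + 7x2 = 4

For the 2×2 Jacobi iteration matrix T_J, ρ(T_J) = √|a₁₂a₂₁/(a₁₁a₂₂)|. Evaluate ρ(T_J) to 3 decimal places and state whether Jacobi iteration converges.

a₁₂a₂₁/(a₁₁a₂₂) = (-3)·(-5) / ((9)·(7)) = 0.238095
ρ = √|0.238095| = √0.238095 = 0.488
ρ < 1, so Jacobi converges

0.488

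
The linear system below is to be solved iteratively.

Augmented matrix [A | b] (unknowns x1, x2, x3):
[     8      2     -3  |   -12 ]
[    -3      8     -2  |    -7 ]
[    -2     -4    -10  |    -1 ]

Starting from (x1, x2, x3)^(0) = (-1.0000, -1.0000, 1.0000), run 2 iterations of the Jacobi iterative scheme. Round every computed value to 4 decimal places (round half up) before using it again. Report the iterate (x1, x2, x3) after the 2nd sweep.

Iteration 1:
  x1 = (-12 - (2)·-1.0000 - (-3)·1.0000) / (8) = -0.8750
  x2 = (-7 - (-3)·-1.0000 - (-2)·1.0000) / (8) = -1.0000
  x3 = (-1 - (-2)·-1.0000 - (-4)·-1.0000) / (-10) = 0.7000
Iteration 2:
  x1 = (-12 - (2)·-1.0000 - (-3)·0.7000) / (8) = -0.9875
  x2 = (-7 - (-3)·-0.8750 - (-2)·0.7000) / (8) = -1.0281
  x3 = (-1 - (-2)·-0.8750 - (-4)·-1.0000) / (-10) = 0.6750

(-0.9875, -1.0281, 0.6750)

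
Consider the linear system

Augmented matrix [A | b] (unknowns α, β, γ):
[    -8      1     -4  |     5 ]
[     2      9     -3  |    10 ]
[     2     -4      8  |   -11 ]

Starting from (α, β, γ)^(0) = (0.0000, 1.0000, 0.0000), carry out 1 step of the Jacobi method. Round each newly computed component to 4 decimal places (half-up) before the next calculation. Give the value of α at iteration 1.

Iteration 1:
  α = (5 - (1)·1.0000 - (-4)·0.0000) / (-8) = -0.5000
  β = (10 - (2)·0.0000 - (-3)·0.0000) / (9) = 1.1111
  γ = (-11 - (2)·0.0000 - (-4)·1.0000) / (8) = -0.8750

-0.5000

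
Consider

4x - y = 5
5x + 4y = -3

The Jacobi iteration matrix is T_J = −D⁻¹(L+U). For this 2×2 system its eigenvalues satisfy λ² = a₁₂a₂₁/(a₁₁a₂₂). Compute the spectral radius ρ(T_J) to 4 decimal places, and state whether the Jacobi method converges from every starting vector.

0.5590

a₁₂a₂₁/(a₁₁a₂₂) = (-1)·(5) / ((4)·(4)) = -0.312500
ρ = √|-0.312500| = √0.312500 = 0.5590
ρ < 1, so Jacobi converges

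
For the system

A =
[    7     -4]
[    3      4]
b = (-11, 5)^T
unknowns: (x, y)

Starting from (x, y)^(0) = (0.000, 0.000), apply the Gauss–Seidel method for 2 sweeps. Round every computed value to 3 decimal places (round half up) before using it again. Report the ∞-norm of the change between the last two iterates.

Iteration 1:
  x = (-11 - (-4)·0.000) / (7) = -1.571
  y = (5 - (3)·-1.571) / (4) = 2.428
Iteration 2:
  x = (-11 - (-4)·2.428) / (7) = -0.184
  y = (5 - (3)·-0.184) / (4) = 1.388
Change: (1.387, -1.040) → max |·| = 1.387

1.387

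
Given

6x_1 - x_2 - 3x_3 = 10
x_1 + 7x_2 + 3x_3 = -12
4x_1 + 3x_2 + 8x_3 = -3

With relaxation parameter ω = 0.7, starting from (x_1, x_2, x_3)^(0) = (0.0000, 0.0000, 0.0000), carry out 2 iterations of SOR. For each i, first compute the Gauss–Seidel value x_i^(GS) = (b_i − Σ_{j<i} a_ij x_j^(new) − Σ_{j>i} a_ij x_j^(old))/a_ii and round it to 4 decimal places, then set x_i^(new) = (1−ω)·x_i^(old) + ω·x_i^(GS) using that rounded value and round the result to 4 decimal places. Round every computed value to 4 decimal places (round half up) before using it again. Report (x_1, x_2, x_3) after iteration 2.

(1.2492, -1.6224, -0.3714)

Iteration 1:
  x_1: GS value = (10 - (-1)·0.0000 - (-3)·0.0000) / (6) = 1.6667;  x_1 ← (1−ω)·0.0000 + ω·1.6667 = 1.1667
  x_2: GS value = (-12 - (1)·1.1667 - (3)·0.0000) / (7) = -1.8810;  x_2 ← (1−ω)·0.0000 + ω·-1.8810 = -1.3167
  x_3: GS value = (-3 - (4)·1.1667 - (3)·-1.3167) / (8) = -0.4646;  x_3 ← (1−ω)·0.0000 + ω·-0.4646 = -0.3252
Iteration 2:
  x_1: GS value = (10 - (-1)·-1.3167 - (-3)·-0.3252) / (6) = 1.2846;  x_1 ← (1−ω)·1.1667 + ω·1.2846 = 1.2492
  x_2: GS value = (-12 - (1)·1.2492 - (3)·-0.3252) / (7) = -1.7534;  x_2 ← (1−ω)·-1.3167 + ω·-1.7534 = -1.6224
  x_3: GS value = (-3 - (4)·1.2492 - (3)·-1.6224) / (8) = -0.3912;  x_3 ← (1−ω)·-0.3252 + ω·-0.3912 = -0.3714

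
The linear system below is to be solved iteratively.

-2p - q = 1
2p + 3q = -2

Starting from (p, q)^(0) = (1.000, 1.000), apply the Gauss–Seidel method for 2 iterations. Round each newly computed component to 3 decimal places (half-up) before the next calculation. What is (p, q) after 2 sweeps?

(-0.500, -0.333)

Iteration 1:
  p = (1 - (-1)·1.000) / (-2) = -1.000
  q = (-2 - (2)·-1.000) / (3) = 0.000
Iteration 2:
  p = (1 - (-1)·0.000) / (-2) = -0.500
  q = (-2 - (2)·-0.500) / (3) = -0.333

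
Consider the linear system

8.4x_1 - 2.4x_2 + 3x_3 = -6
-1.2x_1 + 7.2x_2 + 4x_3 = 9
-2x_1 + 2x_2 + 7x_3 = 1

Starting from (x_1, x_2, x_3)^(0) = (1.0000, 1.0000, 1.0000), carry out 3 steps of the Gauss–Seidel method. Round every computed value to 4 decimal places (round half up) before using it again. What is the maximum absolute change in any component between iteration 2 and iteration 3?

0.2557

Iteration 1:
  x_1 = (-6 - (-2.4)·1.0000 - (3)·1.0000) / (8.4) = -0.7857
  x_2 = (9 - (-1.2)·-0.7857 - (4)·1.0000) / (7.2) = 0.5635
  x_3 = (1 - (-2)·-0.7857 - (2)·0.5635) / (7) = -0.2426
Iteration 2:
  x_1 = (-6 - (-2.4)·0.5635 - (3)·-0.2426) / (8.4) = -0.4666
  x_2 = (9 - (-1.2)·-0.4666 - (4)·-0.2426) / (7.2) = 1.3070
  x_3 = (1 - (-2)·-0.4666 - (2)·1.3070) / (7) = -0.3639
Iteration 3:
  x_1 = (-6 - (-2.4)·1.3070 - (3)·-0.3639) / (8.4) = -0.2109
  x_2 = (9 - (-1.2)·-0.2109 - (4)·-0.3639) / (7.2) = 1.4170
  x_3 = (1 - (-2)·-0.2109 - (2)·1.4170) / (7) = -0.3223
Change: (0.2557, 0.1100, 0.0416) → max |·| = 0.2557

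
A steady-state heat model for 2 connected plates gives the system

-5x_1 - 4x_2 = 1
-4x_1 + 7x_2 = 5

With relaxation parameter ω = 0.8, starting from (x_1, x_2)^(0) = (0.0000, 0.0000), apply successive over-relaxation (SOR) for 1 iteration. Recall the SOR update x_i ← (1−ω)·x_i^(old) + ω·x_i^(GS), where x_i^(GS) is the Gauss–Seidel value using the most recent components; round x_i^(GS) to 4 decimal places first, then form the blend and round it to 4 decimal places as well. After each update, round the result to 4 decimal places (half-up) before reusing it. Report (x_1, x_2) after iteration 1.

(-0.1600, 0.4983)

Iteration 1:
  x_1: GS value = (1 - (-4)·0.0000) / (-5) = -0.2000;  x_1 ← (1−ω)·0.0000 + ω·-0.2000 = -0.1600
  x_2: GS value = (5 - (-4)·-0.1600) / (7) = 0.6229;  x_2 ← (1−ω)·0.0000 + ω·0.6229 = 0.4983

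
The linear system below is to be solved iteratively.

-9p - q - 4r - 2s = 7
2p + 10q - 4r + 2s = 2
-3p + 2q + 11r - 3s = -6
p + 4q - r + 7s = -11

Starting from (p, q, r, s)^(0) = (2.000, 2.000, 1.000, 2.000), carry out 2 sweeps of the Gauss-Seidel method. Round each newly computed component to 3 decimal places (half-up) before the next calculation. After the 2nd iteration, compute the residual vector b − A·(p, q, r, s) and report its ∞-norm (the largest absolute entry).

Iteration 1:
  p = (7 - (-1)·2.000 - (-4)·1.000 - (-2)·2.000) / (-9) = -1.889
  q = (2 - (2)·-1.889 - (-4)·1.000 - (2)·2.000) / (10) = 0.578
  r = (-6 - (-3)·-1.889 - (2)·0.578 - (-3)·2.000) / (11) = -0.620
  s = (-11 - (1)·-1.889 - (4)·0.578 - (-1)·-0.620) / (7) = -1.720
Iteration 2:
  p = (7 - (-1)·0.578 - (-4)·-0.620 - (-2)·-1.720) / (-9) = -0.184
  q = (2 - (2)·-0.184 - (-4)·-0.620 - (2)·-1.720) / (10) = 0.333
  r = (-6 - (-3)·-0.184 - (2)·0.333 - (-3)·-1.720) / (11) = -1.125
  s = (-11 - (1)·-0.184 - (4)·0.333 - (-1)·-1.125) / (7) = -1.896
Residual b − A·x = (-2.615, -1.670, -0.531, -0.001); ∞-norm = 2.615

2.615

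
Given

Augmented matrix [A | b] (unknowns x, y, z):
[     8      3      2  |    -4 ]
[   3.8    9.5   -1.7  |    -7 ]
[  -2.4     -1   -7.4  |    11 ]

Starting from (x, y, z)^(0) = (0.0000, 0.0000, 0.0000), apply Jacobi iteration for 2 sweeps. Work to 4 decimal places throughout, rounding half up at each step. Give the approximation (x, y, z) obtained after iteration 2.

Iteration 1:
  x = (-4 - (3)·0.0000 - (2)·0.0000) / (8) = -0.5000
  y = (-7 - (3.8)·0.0000 - (-1.7)·0.0000) / (9.5) = -0.7368
  z = (11 - (-2.4)·0.0000 - (-1)·0.0000) / (-7.4) = -1.4865
Iteration 2:
  x = (-4 - (3)·-0.7368 - (2)·-1.4865) / (8) = 0.1479
  y = (-7 - (3.8)·-0.5000 - (-1.7)·-1.4865) / (9.5) = -0.8028
  z = (11 - (-2.4)·-0.5000 - (-1)·-0.7368) / (-7.4) = -1.2248

(0.1479, -0.8028, -1.2248)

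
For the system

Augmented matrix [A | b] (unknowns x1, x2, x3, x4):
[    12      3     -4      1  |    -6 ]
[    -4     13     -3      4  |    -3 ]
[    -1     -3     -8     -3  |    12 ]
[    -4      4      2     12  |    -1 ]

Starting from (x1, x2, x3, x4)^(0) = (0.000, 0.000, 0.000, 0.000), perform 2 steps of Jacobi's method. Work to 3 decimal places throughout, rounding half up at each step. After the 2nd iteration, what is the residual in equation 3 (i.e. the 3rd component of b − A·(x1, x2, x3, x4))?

Iteration 1:
  x1 = (-6 - (3)·0.000 - (-4)·0.000 - (1)·0.000) / (12) = -0.500
  x2 = (-3 - (-4)·0.000 - (-3)·0.000 - (4)·0.000) / (13) = -0.231
  x3 = (12 - (-1)·0.000 - (-3)·0.000 - (-3)·0.000) / (-8) = -1.500
  x4 = (-1 - (-4)·0.000 - (4)·0.000 - (2)·0.000) / (12) = -0.083
Iteration 2:
  x1 = (-6 - (3)·-0.231 - (-4)·-1.500 - (1)·-0.083) / (12) = -0.935
  x2 = (-3 - (-4)·-0.500 - (-3)·-1.500 - (4)·-0.083) / (13) = -0.705
  x3 = (12 - (-1)·-0.500 - (-3)·-0.231 - (-3)·-0.083) / (-8) = -1.320
  x4 = (-1 - (-4)·-0.500 - (4)·-0.231 - (2)·-1.500) / (12) = 0.077
Residual b − A·x = (1.978, -1.843, -1.379, -0.204)

-1.379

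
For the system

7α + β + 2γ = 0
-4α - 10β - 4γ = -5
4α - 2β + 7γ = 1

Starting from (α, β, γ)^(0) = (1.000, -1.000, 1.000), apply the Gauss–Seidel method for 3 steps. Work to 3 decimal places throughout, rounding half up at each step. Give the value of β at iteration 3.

Iteration 1:
  α = (0 - (1)·-1.000 - (2)·1.000) / (7) = -0.143
  β = (-5 - (-4)·-0.143 - (-4)·1.000) / (-10) = 0.157
  γ = (1 - (4)·-0.143 - (-2)·0.157) / (7) = 0.269
Iteration 2:
  α = (0 - (1)·0.157 - (2)·0.269) / (7) = -0.099
  β = (-5 - (-4)·-0.099 - (-4)·0.269) / (-10) = 0.432
  γ = (1 - (4)·-0.099 - (-2)·0.432) / (7) = 0.323
Iteration 3:
  α = (0 - (1)·0.432 - (2)·0.323) / (7) = -0.154
  β = (-5 - (-4)·-0.154 - (-4)·0.323) / (-10) = 0.432
  γ = (1 - (4)·-0.154 - (-2)·0.432) / (7) = 0.354

0.432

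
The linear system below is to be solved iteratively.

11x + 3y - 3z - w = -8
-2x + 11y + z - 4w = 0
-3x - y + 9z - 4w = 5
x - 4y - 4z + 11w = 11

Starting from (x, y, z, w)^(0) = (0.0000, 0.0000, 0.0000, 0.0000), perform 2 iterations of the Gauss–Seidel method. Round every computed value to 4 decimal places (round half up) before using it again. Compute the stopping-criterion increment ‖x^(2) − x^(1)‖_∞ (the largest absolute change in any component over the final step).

0.6210

Iteration 1:
  x = (-8 - (3)·0.0000 - (-3)·0.0000 - (-1)·0.0000) / (11) = -0.7273
  y = (0 - (-2)·-0.7273 - (1)·0.0000 - (-4)·0.0000) / (11) = -0.1322
  z = (5 - (-3)·-0.7273 - (-1)·-0.1322 - (-4)·0.0000) / (9) = 0.2984
  w = (11 - (1)·-0.7273 - (-4)·-0.1322 - (-4)·0.2984) / (11) = 1.1266
Iteration 2:
  x = (-8 - (3)·-0.1322 - (-3)·0.2984 - (-1)·1.1266) / (11) = -0.5074
  y = (0 - (-2)·-0.5074 - (1)·0.2984 - (-4)·1.1266) / (11) = 0.2903
  z = (5 - (-3)·-0.5074 - (-1)·0.2903 - (-4)·1.1266) / (9) = 0.9194
  w = (11 - (1)·-0.5074 - (-4)·0.2903 - (-4)·0.9194) / (11) = 1.4860
Change: (0.2199, 0.4225, 0.6210, 0.3594) → max |·| = 0.6210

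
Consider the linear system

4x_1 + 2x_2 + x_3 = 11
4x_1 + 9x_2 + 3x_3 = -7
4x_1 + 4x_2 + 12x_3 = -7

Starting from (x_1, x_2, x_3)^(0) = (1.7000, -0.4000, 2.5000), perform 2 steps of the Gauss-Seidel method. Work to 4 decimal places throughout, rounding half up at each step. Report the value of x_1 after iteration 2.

Iteration 1:
  x_1 = (11 - (2)·-0.4000 - (1)·2.5000) / (4) = 2.3250
  x_2 = (-7 - (4)·2.3250 - (3)·2.5000) / (9) = -2.6444
  x_3 = (-7 - (4)·2.3250 - (4)·-2.6444) / (12) = -0.4769
Iteration 2:
  x_1 = (11 - (2)·-2.6444 - (1)·-0.4769) / (4) = 4.1914
  x_2 = (-7 - (4)·4.1914 - (3)·-0.4769) / (9) = -2.4817
  x_3 = (-7 - (4)·4.1914 - (4)·-2.4817) / (12) = -1.1532

4.1914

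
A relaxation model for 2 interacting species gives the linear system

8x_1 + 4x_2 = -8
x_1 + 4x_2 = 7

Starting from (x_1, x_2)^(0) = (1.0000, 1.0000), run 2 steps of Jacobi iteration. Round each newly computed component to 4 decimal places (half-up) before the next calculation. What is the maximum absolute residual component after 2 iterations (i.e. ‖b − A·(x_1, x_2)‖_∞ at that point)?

2.5000

Iteration 1:
  x_1 = (-8 - (4)·1.0000) / (8) = -1.5000
  x_2 = (7 - (1)·1.0000) / (4) = 1.5000
Iteration 2:
  x_1 = (-8 - (4)·1.5000) / (8) = -1.7500
  x_2 = (7 - (1)·-1.5000) / (4) = 2.1250
Residual b − A·x = (-2.5000, 0.2500); ∞-norm = 2.5000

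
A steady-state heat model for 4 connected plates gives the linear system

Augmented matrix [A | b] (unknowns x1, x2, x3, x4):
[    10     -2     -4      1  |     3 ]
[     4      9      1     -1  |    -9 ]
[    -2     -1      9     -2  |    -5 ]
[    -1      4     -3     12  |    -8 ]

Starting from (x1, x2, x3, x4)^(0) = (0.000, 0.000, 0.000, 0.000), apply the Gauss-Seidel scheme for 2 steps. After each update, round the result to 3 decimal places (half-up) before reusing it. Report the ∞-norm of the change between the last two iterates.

Iteration 1:
  x1 = (3 - (-2)·0.000 - (-4)·0.000 - (1)·0.000) / (10) = 0.300
  x2 = (-9 - (4)·0.300 - (1)·0.000 - (-1)·0.000) / (9) = -1.133
  x3 = (-5 - (-2)·0.300 - (-1)·-1.133 - (-2)·0.000) / (9) = -0.615
  x4 = (-8 - (-1)·0.300 - (4)·-1.133 - (-3)·-0.615) / (12) = -0.418
Iteration 2:
  x1 = (3 - (-2)·-1.133 - (-4)·-0.615 - (1)·-0.418) / (10) = -0.131
  x2 = (-9 - (4)·-0.131 - (1)·-0.615 - (-1)·-0.418) / (9) = -0.920
  x3 = (-5 - (-2)·-0.131 - (-1)·-0.920 - (-2)·-0.418) / (9) = -0.780
  x4 = (-8 - (-1)·-0.131 - (4)·-0.920 - (-3)·-0.780) / (12) = -0.566
Change: (-0.431, 0.213, -0.165, -0.148) → max |·| = 0.431

0.431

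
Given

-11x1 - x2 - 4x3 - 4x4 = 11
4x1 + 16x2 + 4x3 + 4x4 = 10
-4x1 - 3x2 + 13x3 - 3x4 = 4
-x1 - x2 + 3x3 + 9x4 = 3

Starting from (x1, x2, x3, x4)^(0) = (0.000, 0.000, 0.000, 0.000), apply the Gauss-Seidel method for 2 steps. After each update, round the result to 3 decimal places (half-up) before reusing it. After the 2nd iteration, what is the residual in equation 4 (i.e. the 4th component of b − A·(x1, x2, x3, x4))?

-0.002

Iteration 1:
  x1 = (11 - (-1)·0.000 - (-4)·0.000 - (-4)·0.000) / (-11) = -1.000
  x2 = (10 - (4)·-1.000 - (4)·0.000 - (4)·0.000) / (16) = 0.875
  x3 = (4 - (-4)·-1.000 - (-3)·0.875 - (-3)·0.000) / (13) = 0.202
  x4 = (3 - (-1)·-1.000 - (-1)·0.875 - (3)·0.202) / (9) = 0.252
Iteration 2:
  x1 = (11 - (-1)·0.875 - (-4)·0.202 - (-4)·0.252) / (-11) = -1.245
  x2 = (10 - (4)·-1.245 - (4)·0.202 - (4)·0.252) / (16) = 0.823
  x3 = (4 - (-4)·-1.245 - (-3)·0.823 - (-3)·0.252) / (13) = 0.173
  x4 = (3 - (-1)·-1.245 - (-1)·0.823 - (3)·0.173) / (9) = 0.229
Residual b − A·x = (-0.264, 0.204, -0.073, -0.002)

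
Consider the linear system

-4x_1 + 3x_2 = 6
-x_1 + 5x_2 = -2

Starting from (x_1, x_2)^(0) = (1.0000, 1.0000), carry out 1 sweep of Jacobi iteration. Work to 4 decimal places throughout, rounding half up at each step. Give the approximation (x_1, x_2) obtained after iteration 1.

Iteration 1:
  x_1 = (6 - (3)·1.0000) / (-4) = -0.7500
  x_2 = (-2 - (-1)·1.0000) / (5) = -0.2000

(-0.7500, -0.2000)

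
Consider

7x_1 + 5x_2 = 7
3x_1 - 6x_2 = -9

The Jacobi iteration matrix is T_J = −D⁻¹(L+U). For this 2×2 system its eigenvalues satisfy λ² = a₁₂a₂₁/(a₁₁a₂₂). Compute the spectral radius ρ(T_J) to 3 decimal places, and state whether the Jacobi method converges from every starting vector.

a₁₂a₂₁/(a₁₁a₂₂) = (5)·(3) / ((7)·(-6)) = -0.357143
ρ = √|-0.357143| = √0.357143 = 0.598
ρ < 1, so Jacobi converges

0.598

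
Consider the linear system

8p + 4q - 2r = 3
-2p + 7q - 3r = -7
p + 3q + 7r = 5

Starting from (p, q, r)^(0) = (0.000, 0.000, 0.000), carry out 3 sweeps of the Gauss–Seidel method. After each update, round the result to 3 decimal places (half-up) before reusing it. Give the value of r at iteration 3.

Iteration 1:
  p = (3 - (4)·0.000 - (-2)·0.000) / (8) = 0.375
  q = (-7 - (-2)·0.375 - (-3)·0.000) / (7) = -0.893
  r = (5 - (1)·0.375 - (3)·-0.893) / (7) = 1.043
Iteration 2:
  p = (3 - (4)·-0.893 - (-2)·1.043) / (8) = 1.082
  q = (-7 - (-2)·1.082 - (-3)·1.043) / (7) = -0.244
  r = (5 - (1)·1.082 - (3)·-0.244) / (7) = 0.664
Iteration 3:
  p = (3 - (4)·-0.244 - (-2)·0.664) / (8) = 0.663
  q = (-7 - (-2)·0.663 - (-3)·0.664) / (7) = -0.526
  r = (5 - (1)·0.663 - (3)·-0.526) / (7) = 0.845

0.845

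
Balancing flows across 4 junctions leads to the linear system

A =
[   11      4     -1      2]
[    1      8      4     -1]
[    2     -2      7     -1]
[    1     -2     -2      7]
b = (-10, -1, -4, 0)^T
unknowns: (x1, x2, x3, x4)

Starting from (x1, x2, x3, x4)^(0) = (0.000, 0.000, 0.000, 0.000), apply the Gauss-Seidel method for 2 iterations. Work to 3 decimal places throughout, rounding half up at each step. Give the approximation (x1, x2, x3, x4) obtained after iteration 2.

(-0.940, 0.155, -0.253, 0.106)

Iteration 1:
  x1 = (-10 - (4)·0.000 - (-1)·0.000 - (2)·0.000) / (11) = -0.909
  x2 = (-1 - (1)·-0.909 - (4)·0.000 - (-1)·0.000) / (8) = -0.011
  x3 = (-4 - (2)·-0.909 - (-2)·-0.011 - (-1)·0.000) / (7) = -0.315
  x4 = (0 - (1)·-0.909 - (-2)·-0.011 - (-2)·-0.315) / (7) = 0.037
Iteration 2:
  x1 = (-10 - (4)·-0.011 - (-1)·-0.315 - (2)·0.037) / (11) = -0.940
  x2 = (-1 - (1)·-0.940 - (4)·-0.315 - (-1)·0.037) / (8) = 0.155
  x3 = (-4 - (2)·-0.940 - (-2)·0.155 - (-1)·0.037) / (7) = -0.253
  x4 = (0 - (1)·-0.940 - (-2)·0.155 - (-2)·-0.253) / (7) = 0.106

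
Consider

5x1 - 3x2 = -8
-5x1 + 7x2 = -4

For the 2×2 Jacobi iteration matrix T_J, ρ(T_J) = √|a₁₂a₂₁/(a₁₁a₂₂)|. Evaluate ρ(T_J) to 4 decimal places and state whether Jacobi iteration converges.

a₁₂a₂₁/(a₁₁a₂₂) = (-3)·(-5) / ((5)·(7)) = 0.428571
ρ = √|0.428571| = √0.428571 = 0.6547
ρ < 1, so Jacobi converges

0.6547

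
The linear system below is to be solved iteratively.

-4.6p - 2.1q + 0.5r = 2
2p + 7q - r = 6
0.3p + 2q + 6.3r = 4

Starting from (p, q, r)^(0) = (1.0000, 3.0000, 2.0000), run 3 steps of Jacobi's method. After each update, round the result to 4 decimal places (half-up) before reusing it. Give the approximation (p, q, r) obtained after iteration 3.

(-0.9616, 1.1671, 0.2767)

Iteration 1:
  p = (2 - (-2.1)·3.0000 - (0.5)·2.0000) / (-4.6) = -1.5870
  q = (6 - (2)·1.0000 - (-1)·2.0000) / (7) = 0.8571
  r = (4 - (0.3)·1.0000 - (2)·3.0000) / (6.3) = -0.3651
Iteration 2:
  p = (2 - (-2.1)·0.8571 - (0.5)·-0.3651) / (-4.6) = -0.8658
  q = (6 - (2)·-1.5870 - (-1)·-0.3651) / (7) = 1.2584
  r = (4 - (0.3)·-1.5870 - (2)·0.8571) / (6.3) = 0.4384
Iteration 3:
  p = (2 - (-2.1)·1.2584 - (0.5)·0.4384) / (-4.6) = -0.9616
  q = (6 - (2)·-0.8658 - (-1)·0.4384) / (7) = 1.1671
  r = (4 - (0.3)·-0.8658 - (2)·1.2584) / (6.3) = 0.2767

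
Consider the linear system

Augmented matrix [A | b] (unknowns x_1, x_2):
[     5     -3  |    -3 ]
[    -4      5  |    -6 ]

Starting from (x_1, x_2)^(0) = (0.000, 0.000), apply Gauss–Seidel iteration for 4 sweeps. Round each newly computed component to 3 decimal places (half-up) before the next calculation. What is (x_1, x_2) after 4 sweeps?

(-2.324, -3.059)

Iteration 1:
  x_1 = (-3 - (-3)·0.000) / (5) = -0.600
  x_2 = (-6 - (-4)·-0.600) / (5) = -1.680
Iteration 2:
  x_1 = (-3 - (-3)·-1.680) / (5) = -1.608
  x_2 = (-6 - (-4)·-1.608) / (5) = -2.486
Iteration 3:
  x_1 = (-3 - (-3)·-2.486) / (5) = -2.092
  x_2 = (-6 - (-4)·-2.092) / (5) = -2.874
Iteration 4:
  x_1 = (-3 - (-3)·-2.874) / (5) = -2.324
  x_2 = (-6 - (-4)·-2.324) / (5) = -3.059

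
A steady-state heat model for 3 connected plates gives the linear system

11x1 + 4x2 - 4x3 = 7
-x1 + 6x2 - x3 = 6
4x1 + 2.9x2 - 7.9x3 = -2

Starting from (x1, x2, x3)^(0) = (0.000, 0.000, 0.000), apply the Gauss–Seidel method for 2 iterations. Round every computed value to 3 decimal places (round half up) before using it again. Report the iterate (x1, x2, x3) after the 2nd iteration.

(0.591, 1.262, 1.016)

Iteration 1:
  x1 = (7 - (4)·0.000 - (-4)·0.000) / (11) = 0.636
  x2 = (6 - (-1)·0.636 - (-1)·0.000) / (6) = 1.106
  x3 = (-2 - (4)·0.636 - (2.9)·1.106) / (-7.9) = 0.981
Iteration 2:
  x1 = (7 - (4)·1.106 - (-4)·0.981) / (11) = 0.591
  x2 = (6 - (-1)·0.591 - (-1)·0.981) / (6) = 1.262
  x3 = (-2 - (4)·0.591 - (2.9)·1.262) / (-7.9) = 1.016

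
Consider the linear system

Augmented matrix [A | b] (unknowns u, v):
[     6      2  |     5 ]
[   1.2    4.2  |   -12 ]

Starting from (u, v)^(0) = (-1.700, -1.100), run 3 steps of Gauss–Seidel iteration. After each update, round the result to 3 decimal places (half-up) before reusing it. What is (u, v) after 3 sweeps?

Iteration 1:
  u = (5 - (2)·-1.100) / (6) = 1.200
  v = (-12 - (1.2)·1.200) / (4.2) = -3.200
Iteration 2:
  u = (5 - (2)·-3.200) / (6) = 1.900
  v = (-12 - (1.2)·1.900) / (4.2) = -3.400
Iteration 3:
  u = (5 - (2)·-3.400) / (6) = 1.967
  v = (-12 - (1.2)·1.967) / (4.2) = -3.419

(1.967, -3.419)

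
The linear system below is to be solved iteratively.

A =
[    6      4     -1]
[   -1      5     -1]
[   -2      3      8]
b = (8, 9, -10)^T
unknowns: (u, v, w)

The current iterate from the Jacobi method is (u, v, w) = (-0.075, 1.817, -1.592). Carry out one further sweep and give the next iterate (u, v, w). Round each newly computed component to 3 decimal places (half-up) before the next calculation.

One sweep:
  u = (8 - (4)·1.817 - (-1)·-1.592) / (6) = -0.143
  v = (9 - (-1)·-0.075 - (-1)·-1.592) / (5) = 1.467
  w = (-10 - (-2)·-0.075 - (3)·1.817) / (8) = -1.950

(-0.143, 1.467, -1.950)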